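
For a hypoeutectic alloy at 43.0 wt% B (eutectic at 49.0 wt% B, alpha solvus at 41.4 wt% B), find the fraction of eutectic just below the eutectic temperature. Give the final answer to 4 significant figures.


f_primary = (C_e - C0) / (C_e - C_alpha_max)
f_primary = (49.0 - 43.0) / (49.0 - 41.4)
f_primary = 0.789474
f_eutectic = 1 - 0.789474 = 0.2105


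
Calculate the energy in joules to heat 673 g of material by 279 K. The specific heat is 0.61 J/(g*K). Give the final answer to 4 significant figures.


Q = m * cp * dT
Q = 673 * 0.61 * 279
Q = 114500 J


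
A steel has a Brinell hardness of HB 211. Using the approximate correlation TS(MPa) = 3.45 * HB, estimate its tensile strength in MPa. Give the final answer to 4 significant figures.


TS (MPa) = 3.45 * HB
TS = 3.45 * 211
TS = 728 MPa


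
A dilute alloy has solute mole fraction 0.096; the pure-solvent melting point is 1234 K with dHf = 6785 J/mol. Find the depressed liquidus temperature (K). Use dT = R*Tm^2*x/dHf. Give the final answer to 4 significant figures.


dT = R*Tm^2*x / dHf
dT = 8.314 * 1234^2 * 0.096 / 6785
dT = 179.127 K
T_new = 1234 - 179.127 = 1055 K


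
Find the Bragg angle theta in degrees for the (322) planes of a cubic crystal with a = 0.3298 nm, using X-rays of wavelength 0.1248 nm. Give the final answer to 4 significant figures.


d = a / sqrt(h^2+k^2+l^2)
d = 0.3298 / sqrt(17) = 0.0799882 nm
lambda = 2*d*sin(theta)  =>  sin(theta) = lambda / (2*d)
sin(theta) = 0.1248 / (2 * 0.0799882) = 0.780115
theta = 51.27 deg


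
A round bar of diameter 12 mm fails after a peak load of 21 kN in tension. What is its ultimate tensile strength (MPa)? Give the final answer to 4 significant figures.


A0 = pi*(d/2)^2 = pi*(12/2)^2 = 113.097 mm^2
UTS = F_max / A0 = 21*1000 / 113.097
UTS = 185.7 MPa


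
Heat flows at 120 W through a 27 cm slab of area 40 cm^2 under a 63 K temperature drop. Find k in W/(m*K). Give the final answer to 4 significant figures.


k = Q*L / (A*dT)
L = 0.27 m, A = 4e-03 m^2
k = 120 * 0.27 / (4e-03 * 63)
k = 128.6 W/(m*K)


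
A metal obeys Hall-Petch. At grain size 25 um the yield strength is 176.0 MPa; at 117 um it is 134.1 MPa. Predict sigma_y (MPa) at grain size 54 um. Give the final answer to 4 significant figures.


sigma_y = sigma0 + k / sqrt(d)
1/sqrt(d1) = 1/sqrt(2.5e-05) = 200;  1/sqrt(d2) = 92.45
k = (sigma1 - sigma2) / (1/sqrt(d1) - 1/sqrt(d2)) = (176.0 - 134.1) / (200 - 92.45) = 0.389586 MPa*m^0.5
sigma0 = sigma1 - k/sqrt(d1) = 176.0 - 0.389586*200 = 98.0827 MPa
sigma_y(d3) = 98.0827 + 0.389586 / sqrt(5.4e-05) = 151.1 MPa


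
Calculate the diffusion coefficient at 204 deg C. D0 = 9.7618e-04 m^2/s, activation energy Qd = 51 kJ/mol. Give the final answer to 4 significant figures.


D = D0 * exp(-Qd / (R*T))
T = 477.15 K
D = 9.7618e-04 * exp(-51e3 / (8.314 * 477.15))
D = 2.548e-09 m^2/s


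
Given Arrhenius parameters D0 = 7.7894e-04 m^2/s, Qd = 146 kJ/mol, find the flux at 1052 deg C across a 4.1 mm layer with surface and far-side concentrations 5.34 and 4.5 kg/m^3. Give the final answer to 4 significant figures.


Step 1: D = D0 * exp(-Qd/(R*T))
T = 1052 + 273.15 = 1325.15 K
D = 7.7894e-04 * exp(-146e3 / (8.314 * 1325.15)) = 1.36862e-09 m^2/s
Step 2: J = D * (C1 - C2) / dx
J = 1.36862e-09 * (5.34 - 4.5) / 4.1e-03
J = 2.804e-07 kg/(m^2*s)


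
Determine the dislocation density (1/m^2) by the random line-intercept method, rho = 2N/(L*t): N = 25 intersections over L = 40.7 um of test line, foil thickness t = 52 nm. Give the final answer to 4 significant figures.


rho = 2N / (L * t)
L = 40.7 um = 4.07e-05 m, t = 52 nm = 5.2e-08 m
rho = 2 * 25 / (4.07e-05 * 5.2e-08)
rho = 2.363e+13 1/m^2


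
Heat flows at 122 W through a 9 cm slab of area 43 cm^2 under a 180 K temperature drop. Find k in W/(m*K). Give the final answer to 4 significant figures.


k = Q*L / (A*dT)
L = 0.09 m, A = 4.3e-03 m^2
k = 122 * 0.09 / (4.3e-03 * 180)
k = 14.19 W/(m*K)


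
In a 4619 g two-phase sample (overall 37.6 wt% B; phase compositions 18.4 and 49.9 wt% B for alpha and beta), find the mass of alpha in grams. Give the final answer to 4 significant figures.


f_alpha = (C_beta - C0) / (C_beta - C_alpha)
f_alpha = (49.9 - 37.6) / (49.9 - 18.4) = 0.390476
m_alpha = f_alpha * m_total = 0.390476 * 4619 = 1804 g


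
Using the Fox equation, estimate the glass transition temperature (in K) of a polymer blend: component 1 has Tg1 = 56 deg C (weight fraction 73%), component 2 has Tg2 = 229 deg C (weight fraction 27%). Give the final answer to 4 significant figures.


1/Tg = w1/Tg1 + w2/Tg2 (in Kelvin)
Tg1 = 329.15 K, Tg2 = 502.15 K
1/Tg = 0.73/329.15 + 0.27/502.15
Tg = 362.9 K


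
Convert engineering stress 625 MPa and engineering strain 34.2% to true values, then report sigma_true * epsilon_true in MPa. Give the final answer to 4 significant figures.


sigma_true = sigma_eng * (1 + epsilon_eng)
sigma_true = 625 * (1 + 0.342) = 838.75 MPa
epsilon_true = ln(1 + epsilon_eng)
epsilon_true = ln(1 + 0.342) = 0.294161
sigma_true * epsilon_true = 838.75 * 0.294161 = 246.7 MPa


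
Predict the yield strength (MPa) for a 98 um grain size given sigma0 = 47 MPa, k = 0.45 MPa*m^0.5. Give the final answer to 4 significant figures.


sigma_y = sigma0 + k / sqrt(d)
d = 98 um = 9.8e-05 m
sigma_y = 47 + 0.45 / sqrt(9.8e-05)
sigma_y = 92.46 MPa


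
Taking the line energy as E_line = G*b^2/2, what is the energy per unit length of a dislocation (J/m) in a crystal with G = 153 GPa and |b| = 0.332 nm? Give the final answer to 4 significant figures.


E = G*b^2/2
b = 0.332 nm = 3.32e-10 m
G = 153 GPa = 1.53e+11 Pa
E = 0.5 * 1.53e+11 * (3.32e-10)^2
E = 8.432e-09 J/m


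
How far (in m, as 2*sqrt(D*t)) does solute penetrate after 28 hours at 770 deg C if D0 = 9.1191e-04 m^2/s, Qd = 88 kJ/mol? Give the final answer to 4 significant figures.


Step 1: D = D0 * exp(-Qd/(R*T))
T = 1043.15 K
D = 9.1191e-04 * exp(-88e3 / (8.314 * 1043.15)) = 3.57508e-08 m^2/s
Step 2: L = 2*sqrt(D*t)
t = 28 h = 100800 s
L = 2*sqrt(3.57508e-08 * 100800) = 0.1201 m


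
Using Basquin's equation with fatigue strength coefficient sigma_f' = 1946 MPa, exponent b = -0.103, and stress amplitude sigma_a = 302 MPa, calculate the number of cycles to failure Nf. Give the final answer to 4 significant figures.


sigma_a = sigma_f' * (2*Nf)^b
2*Nf = (sigma_a / sigma_f')^(1/b)
2*Nf = (302 / 1946)^(1/-0.103)
2*Nf = 7.17279e+07
Nf = 3.586e+07 cycles


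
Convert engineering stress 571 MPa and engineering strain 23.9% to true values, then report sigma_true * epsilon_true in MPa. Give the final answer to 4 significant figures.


sigma_true = sigma_eng * (1 + epsilon_eng)
sigma_true = 571 * (1 + 0.239) = 707.469 MPa
epsilon_true = ln(1 + epsilon_eng)
epsilon_true = ln(1 + 0.239) = 0.214305
sigma_true * epsilon_true = 707.469 * 0.214305 = 151.6 MPa


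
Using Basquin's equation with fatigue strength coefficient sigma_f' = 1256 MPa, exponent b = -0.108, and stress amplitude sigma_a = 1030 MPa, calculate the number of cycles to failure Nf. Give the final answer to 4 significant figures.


sigma_a = sigma_f' * (2*Nf)^b
2*Nf = (sigma_a / sigma_f')^(1/b)
2*Nf = (1030 / 1256)^(1/-0.108)
2*Nf = 6.27636
Nf = 3.138 cycles


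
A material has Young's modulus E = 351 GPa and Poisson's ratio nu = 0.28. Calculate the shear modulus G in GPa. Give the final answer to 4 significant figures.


G = E / (2*(1+nu))
G = 351 / (2*(1+0.28))
G = 137.1 GPa


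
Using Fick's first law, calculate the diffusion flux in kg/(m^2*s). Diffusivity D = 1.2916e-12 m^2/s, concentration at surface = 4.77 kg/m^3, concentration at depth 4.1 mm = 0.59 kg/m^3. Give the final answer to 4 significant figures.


J = -D * (dC/dx) = D * (C1 - C2) / dx
J = 1.2916e-12 * (4.77 - 0.59) / 4.1e-03
J = 1.317e-09 kg/(m^2*s)


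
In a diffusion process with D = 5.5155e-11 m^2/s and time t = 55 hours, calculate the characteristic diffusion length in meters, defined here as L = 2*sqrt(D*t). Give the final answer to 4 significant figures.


t = 55 hr = 198000 s
Diffusion length = 2*sqrt(D*t)
= 2*sqrt(5.5155e-11 * 198000)
= 6.609e-03 m


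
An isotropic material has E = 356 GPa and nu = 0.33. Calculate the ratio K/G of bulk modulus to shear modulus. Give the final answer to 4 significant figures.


G = E / (2*(1+nu))
G = 356 / (2*(1+0.33)) = 133.835 GPa
K = E / (3*(1-2*nu))
K = 356 / (3*(1-2*0.33)) = 349.02 GPa
K/G = 349.02 / 133.835 = 2.608


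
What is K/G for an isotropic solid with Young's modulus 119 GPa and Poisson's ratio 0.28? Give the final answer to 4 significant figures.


G = E / (2*(1+nu))
G = 119 / (2*(1+0.28)) = 46.4844 GPa
K = E / (3*(1-2*nu))
K = 119 / (3*(1-2*0.28)) = 90.1515 GPa
K/G = 90.1515 / 46.4844 = 1.939


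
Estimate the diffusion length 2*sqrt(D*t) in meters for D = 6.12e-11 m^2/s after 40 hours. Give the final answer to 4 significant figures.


t = 40 hr = 144000 s
Diffusion length = 2*sqrt(D*t)
= 2*sqrt(6.12e-11 * 144000)
= 5.937e-03 m


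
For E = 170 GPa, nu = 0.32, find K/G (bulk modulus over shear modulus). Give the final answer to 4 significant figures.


G = E / (2*(1+nu))
G = 170 / (2*(1+0.32)) = 64.3939 GPa
K = E / (3*(1-2*nu))
K = 170 / (3*(1-2*0.32)) = 157.407 GPa
K/G = 157.407 / 64.3939 = 2.444


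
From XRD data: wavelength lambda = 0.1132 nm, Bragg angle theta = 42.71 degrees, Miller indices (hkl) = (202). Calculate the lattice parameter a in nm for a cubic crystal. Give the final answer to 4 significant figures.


d = lambda / (2*sin(theta))
d = 0.1132 / (2*sin(42.71 deg))
d = 0.0834454 nm
a = d * sqrt(h^2+k^2+l^2) = 0.0834454 * sqrt(8)
a = 0.236 nm


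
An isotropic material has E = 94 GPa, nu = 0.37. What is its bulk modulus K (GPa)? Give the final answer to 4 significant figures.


K = E / (3*(1-2*nu))
K = 94 / (3*(1-2*0.37))
K = 120.5 GPa


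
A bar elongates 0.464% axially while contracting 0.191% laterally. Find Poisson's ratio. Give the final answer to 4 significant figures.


nu = -epsilon_lat / epsilon_axial
Lateral strain is contraction (negative), so using magnitudes:
nu = 0.191 / 0.464
nu = 0.4116


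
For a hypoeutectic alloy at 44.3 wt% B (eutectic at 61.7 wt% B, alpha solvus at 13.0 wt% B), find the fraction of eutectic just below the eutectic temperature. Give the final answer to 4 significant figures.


f_primary = (C_e - C0) / (C_e - C_alpha_max)
f_primary = (61.7 - 44.3) / (61.7 - 13.0)
f_primary = 0.35729
f_eutectic = 1 - 0.35729 = 0.6427


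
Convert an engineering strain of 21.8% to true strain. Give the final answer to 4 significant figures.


epsilon_true = ln(1 + epsilon_eng)
epsilon_true = ln(1 + 0.218)
epsilon_true = 0.1972


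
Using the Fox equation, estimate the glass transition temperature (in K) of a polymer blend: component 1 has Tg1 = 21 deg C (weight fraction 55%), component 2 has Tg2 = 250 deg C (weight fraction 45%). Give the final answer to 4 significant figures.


1/Tg = w1/Tg1 + w2/Tg2 (in Kelvin)
Tg1 = 294.15 K, Tg2 = 523.15 K
1/Tg = 0.55/294.15 + 0.45/523.15
Tg = 366.3 K


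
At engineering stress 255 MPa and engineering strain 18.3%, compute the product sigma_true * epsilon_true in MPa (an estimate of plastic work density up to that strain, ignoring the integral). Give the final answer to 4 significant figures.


sigma_true = sigma_eng * (1 + epsilon_eng)
sigma_true = 255 * (1 + 0.183) = 301.665 MPa
epsilon_true = ln(1 + epsilon_eng)
epsilon_true = ln(1 + 0.183) = 0.168054
sigma_true * epsilon_true = 301.665 * 0.168054 = 50.7 MPa


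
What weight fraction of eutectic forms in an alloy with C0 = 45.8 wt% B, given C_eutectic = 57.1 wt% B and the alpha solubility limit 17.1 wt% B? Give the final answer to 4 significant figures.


f_primary = (C_e - C0) / (C_e - C_alpha_max)
f_primary = (57.1 - 45.8) / (57.1 - 17.1)
f_primary = 0.2825
f_eutectic = 1 - 0.2825 = 0.7175


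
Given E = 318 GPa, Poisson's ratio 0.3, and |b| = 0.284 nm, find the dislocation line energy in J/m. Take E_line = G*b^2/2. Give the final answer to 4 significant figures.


Step 1: G = E / (2*(1+nu))
G = 318 / (2*(1+0.3)) = 122.308 GPa = 1.22308e+11 Pa
Step 2: E_line = G*b^2/2
b = 0.284 nm = 2.84e-10 m
E_line = 0.5 * 1.22308e+11 * (2.84e-10)^2 = 4.932e-09 J/m


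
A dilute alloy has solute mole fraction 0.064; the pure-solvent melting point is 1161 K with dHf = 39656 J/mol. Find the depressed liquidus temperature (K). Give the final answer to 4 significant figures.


dT = R*Tm^2*x / dHf
dT = 8.314 * 1161^2 * 0.064 / 39656
dT = 18.0861 K
T_new = 1161 - 18.0861 = 1143 K


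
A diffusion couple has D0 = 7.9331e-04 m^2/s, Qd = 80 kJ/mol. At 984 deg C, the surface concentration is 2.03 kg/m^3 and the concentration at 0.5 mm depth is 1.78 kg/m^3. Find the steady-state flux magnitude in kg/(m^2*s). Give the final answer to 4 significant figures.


Step 1: D = D0 * exp(-Qd/(R*T))
T = 984 + 273.15 = 1257.15 K
D = 7.9331e-04 * exp(-80e3 / (8.314 * 1257.15)) = 3.76114e-07 m^2/s
Step 2: J = D * (C1 - C2) / dx
J = 3.76114e-07 * (2.03 - 1.78) / 5e-04
J = 1.881e-04 kg/(m^2*s)


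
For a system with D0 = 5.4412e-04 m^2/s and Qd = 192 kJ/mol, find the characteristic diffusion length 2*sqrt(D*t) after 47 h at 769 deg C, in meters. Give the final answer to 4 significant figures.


Step 1: D = D0 * exp(-Qd/(R*T))
T = 1042.15 K
D = 5.4412e-04 * exp(-192e3 / (8.314 * 1042.15)) = 1.29397e-13 m^2/s
Step 2: L = 2*sqrt(D*t)
t = 47 h = 169200 s
L = 2*sqrt(1.29397e-13 * 169200) = 2.959e-04 m


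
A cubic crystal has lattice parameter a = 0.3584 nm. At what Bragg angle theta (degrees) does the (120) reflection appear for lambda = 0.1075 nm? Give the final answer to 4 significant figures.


d = a / sqrt(h^2+k^2+l^2)
d = 0.3584 / sqrt(5) = 0.160281 nm
lambda = 2*d*sin(theta)  =>  sin(theta) = lambda / (2*d)
sin(theta) = 0.1075 / (2 * 0.160281) = 0.335348
theta = 19.59 deg


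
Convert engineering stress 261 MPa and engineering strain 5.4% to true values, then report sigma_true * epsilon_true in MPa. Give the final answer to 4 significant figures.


sigma_true = sigma_eng * (1 + epsilon_eng)
sigma_true = 261 * (1 + 0.054) = 275.094 MPa
epsilon_true = ln(1 + epsilon_eng)
epsilon_true = ln(1 + 0.054) = 0.0525925
sigma_true * epsilon_true = 275.094 * 0.0525925 = 14.47 MPa


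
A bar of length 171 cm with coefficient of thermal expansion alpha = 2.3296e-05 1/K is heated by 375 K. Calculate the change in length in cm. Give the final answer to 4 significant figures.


dL = L0 * alpha * dT
dL = 171 * 2.3296e-05 * 375
dL = 1.494 cm


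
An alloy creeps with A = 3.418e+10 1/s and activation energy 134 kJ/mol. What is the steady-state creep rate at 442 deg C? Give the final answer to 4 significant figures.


rate = A * exp(-Q / (R*T))
T = 442 + 273.15 = 715.15 K
rate = 3.418e+10 * exp(-134e3 / (8.314 * 715.15))
rate = 5.572 1/s


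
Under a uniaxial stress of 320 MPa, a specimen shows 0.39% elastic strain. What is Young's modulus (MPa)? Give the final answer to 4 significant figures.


E = sigma / epsilon
epsilon = 0.39% = 3.9e-03
E = 320 / 3.9e-03
E = 82050 MPa


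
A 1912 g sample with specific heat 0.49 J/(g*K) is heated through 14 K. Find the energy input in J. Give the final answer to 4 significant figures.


Q = m * cp * dT
Q = 1912 * 0.49 * 14
Q = 13120 J


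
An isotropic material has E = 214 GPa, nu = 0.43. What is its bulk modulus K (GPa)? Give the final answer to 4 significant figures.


K = E / (3*(1-2*nu))
K = 214 / (3*(1-2*0.43))
K = 509.5 GPa


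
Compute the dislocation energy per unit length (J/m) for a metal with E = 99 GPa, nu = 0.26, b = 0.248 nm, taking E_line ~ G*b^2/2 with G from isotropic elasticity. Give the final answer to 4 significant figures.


Step 1: G = E / (2*(1+nu))
G = 99 / (2*(1+0.26)) = 39.2857 GPa = 3.92857e+10 Pa
Step 2: E_line = G*b^2/2
b = 0.248 nm = 2.48e-10 m
E_line = 0.5 * 3.92857e+10 * (2.48e-10)^2 = 1.208e-09 J/m


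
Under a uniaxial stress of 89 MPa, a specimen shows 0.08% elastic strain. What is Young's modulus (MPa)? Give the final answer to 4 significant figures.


E = sigma / epsilon
epsilon = 0.08% = 8e-04
E = 89 / 8e-04
E = 111300 MPa


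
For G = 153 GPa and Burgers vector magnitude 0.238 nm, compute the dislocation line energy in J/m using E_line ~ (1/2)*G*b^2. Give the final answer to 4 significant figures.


E = G*b^2/2
b = 0.238 nm = 2.38e-10 m
G = 153 GPa = 1.53e+11 Pa
E = 0.5 * 1.53e+11 * (2.38e-10)^2
E = 4.333e-09 J/m


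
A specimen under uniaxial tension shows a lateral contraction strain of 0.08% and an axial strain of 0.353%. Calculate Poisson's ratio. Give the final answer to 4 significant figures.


nu = -epsilon_lat / epsilon_axial
Lateral strain is contraction (negative), so using magnitudes:
nu = 0.08 / 0.353
nu = 0.2266


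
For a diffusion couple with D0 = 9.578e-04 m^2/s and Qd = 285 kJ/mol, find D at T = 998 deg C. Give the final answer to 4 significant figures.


D = D0 * exp(-Qd / (R*T))
T = 1271.15 K
D = 9.578e-04 * exp(-285e3 / (8.314 * 1271.15))
D = 1.86e-15 m^2/s


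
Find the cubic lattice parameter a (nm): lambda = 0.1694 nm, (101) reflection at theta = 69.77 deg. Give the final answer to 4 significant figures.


d = lambda / (2*sin(theta))
d = 0.1694 / (2*sin(69.77 deg))
d = 0.0902685 nm
a = d * sqrt(h^2+k^2+l^2) = 0.0902685 * sqrt(2)
a = 0.1277 nm


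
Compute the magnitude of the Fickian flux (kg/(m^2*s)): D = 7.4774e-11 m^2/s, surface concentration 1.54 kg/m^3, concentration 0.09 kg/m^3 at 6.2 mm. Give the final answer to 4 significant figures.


J = -D * (dC/dx) = D * (C1 - C2) / dx
J = 7.4774e-11 * (1.54 - 0.09) / 6.2e-03
J = 1.749e-08 kg/(m^2*s)


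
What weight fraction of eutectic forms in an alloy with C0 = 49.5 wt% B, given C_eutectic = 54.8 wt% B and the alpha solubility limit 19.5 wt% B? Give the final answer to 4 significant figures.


f_primary = (C_e - C0) / (C_e - C_alpha_max)
f_primary = (54.8 - 49.5) / (54.8 - 19.5)
f_primary = 0.150142
f_eutectic = 1 - 0.150142 = 0.8499


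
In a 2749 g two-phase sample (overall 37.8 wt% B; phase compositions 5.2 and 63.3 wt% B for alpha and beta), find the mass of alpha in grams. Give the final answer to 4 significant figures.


f_alpha = (C_beta - C0) / (C_beta - C_alpha)
f_alpha = (63.3 - 37.8) / (63.3 - 5.2) = 0.438898
m_alpha = f_alpha * m_total = 0.438898 * 2749 = 1207 g


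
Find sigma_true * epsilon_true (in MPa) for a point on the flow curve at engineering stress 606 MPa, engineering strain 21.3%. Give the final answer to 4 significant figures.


sigma_true = sigma_eng * (1 + epsilon_eng)
sigma_true = 606 * (1 + 0.213) = 735.078 MPa
epsilon_true = ln(1 + epsilon_eng)
epsilon_true = ln(1 + 0.213) = 0.193097
sigma_true * epsilon_true = 735.078 * 0.193097 = 141.9 MPa


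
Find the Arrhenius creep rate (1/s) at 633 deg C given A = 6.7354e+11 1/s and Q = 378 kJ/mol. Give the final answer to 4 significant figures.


rate = A * exp(-Q / (R*T))
T = 633 + 273.15 = 906.15 K
rate = 6.7354e+11 * exp(-378e3 / (8.314 * 906.15))
rate = 1.091e-10 1/s


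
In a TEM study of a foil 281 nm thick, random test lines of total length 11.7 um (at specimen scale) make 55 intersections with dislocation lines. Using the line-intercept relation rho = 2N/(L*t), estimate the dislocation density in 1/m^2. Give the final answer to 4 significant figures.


rho = 2N / (L * t)
L = 11.7 um = 1.17e-05 m, t = 281 nm = 2.81e-07 m
rho = 2 * 55 / (1.17e-05 * 2.81e-07)
rho = 3.346e+13 1/m^2


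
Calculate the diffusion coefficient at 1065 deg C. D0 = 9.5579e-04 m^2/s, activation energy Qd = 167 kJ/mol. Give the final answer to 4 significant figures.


D = D0 * exp(-Qd / (R*T))
T = 1338.15 K
D = 9.5579e-04 * exp(-167e3 / (8.314 * 1338.15))
D = 2.893e-10 m^2/s


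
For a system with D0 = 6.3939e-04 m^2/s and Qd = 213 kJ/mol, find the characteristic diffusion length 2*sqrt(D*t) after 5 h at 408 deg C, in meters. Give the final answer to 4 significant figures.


Step 1: D = D0 * exp(-Qd/(R*T))
T = 681.15 K
D = 6.3939e-04 * exp(-213e3 / (8.314 * 681.15)) = 2.95847e-20 m^2/s
Step 2: L = 2*sqrt(D*t)
t = 5 h = 18000 s
L = 2*sqrt(2.95847e-20 * 18000) = 4.615e-08 m


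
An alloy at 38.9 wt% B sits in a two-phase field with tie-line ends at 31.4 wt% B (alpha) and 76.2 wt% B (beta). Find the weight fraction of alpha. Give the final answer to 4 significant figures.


f_alpha = (C_beta - C0) / (C_beta - C_alpha)
f_alpha = (76.2 - 38.9) / (76.2 - 31.4)
f_alpha = 0.8326


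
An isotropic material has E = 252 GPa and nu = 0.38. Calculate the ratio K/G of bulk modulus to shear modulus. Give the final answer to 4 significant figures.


G = E / (2*(1+nu))
G = 252 / (2*(1+0.38)) = 91.3043 GPa
K = E / (3*(1-2*nu))
K = 252 / (3*(1-2*0.38)) = 350 GPa
K/G = 350 / 91.3043 = 3.833


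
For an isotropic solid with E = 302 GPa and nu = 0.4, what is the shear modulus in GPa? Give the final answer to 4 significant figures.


G = E / (2*(1+nu))
G = 302 / (2*(1+0.4))
G = 107.9 GPa


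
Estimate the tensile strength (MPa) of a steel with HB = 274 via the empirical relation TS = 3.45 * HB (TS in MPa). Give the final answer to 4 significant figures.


TS (MPa) = 3.45 * HB
TS = 3.45 * 274
TS = 945.3 MPa


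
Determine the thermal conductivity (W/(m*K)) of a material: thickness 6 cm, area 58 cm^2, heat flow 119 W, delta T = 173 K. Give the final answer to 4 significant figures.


k = Q*L / (A*dT)
L = 0.06 m, A = 5.8e-03 m^2
k = 119 * 0.06 / (5.8e-03 * 173)
k = 7.116 W/(m*K)


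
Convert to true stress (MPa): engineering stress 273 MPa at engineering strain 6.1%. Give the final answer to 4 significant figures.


sigma_true = sigma_eng * (1 + epsilon_eng)
sigma_true = 273 * (1 + 0.061)
sigma_true = 289.7 MPa


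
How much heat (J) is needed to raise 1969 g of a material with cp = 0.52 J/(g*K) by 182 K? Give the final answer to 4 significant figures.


Q = m * cp * dT
Q = 1969 * 0.52 * 182
Q = 186300 J


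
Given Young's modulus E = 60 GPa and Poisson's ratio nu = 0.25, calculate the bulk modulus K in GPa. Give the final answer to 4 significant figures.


K = E / (3*(1-2*nu))
K = 60 / (3*(1-2*0.25))
K = 40 GPa


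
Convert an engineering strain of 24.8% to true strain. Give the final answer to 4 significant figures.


epsilon_true = ln(1 + epsilon_eng)
epsilon_true = ln(1 + 0.248)
epsilon_true = 0.2215


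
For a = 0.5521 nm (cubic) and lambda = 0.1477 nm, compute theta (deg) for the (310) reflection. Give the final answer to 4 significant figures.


d = a / sqrt(h^2+k^2+l^2)
d = 0.5521 / sqrt(10) = 0.174589 nm
lambda = 2*d*sin(theta)  =>  sin(theta) = lambda / (2*d)
sin(theta) = 0.1477 / (2 * 0.174589) = 0.422993
theta = 25.02 deg


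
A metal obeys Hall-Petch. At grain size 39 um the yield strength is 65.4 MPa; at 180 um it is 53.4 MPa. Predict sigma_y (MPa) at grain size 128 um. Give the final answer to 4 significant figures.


sigma_y = sigma0 + k / sqrt(d)
1/sqrt(d1) = 1/sqrt(3.9e-05) = 160.128;  1/sqrt(d2) = 74.5356
k = (sigma1 - sigma2) / (1/sqrt(d1) - 1/sqrt(d2)) = (65.4 - 53.4) / (160.128 - 74.5356) = 0.140199 MPa*m^0.5
sigma0 = sigma1 - k/sqrt(d1) = 65.4 - 0.140199*160.128 = 42.9502 MPa
sigma_y(d3) = 42.9502 + 0.140199 / sqrt(1.28e-04) = 55.34 MPa


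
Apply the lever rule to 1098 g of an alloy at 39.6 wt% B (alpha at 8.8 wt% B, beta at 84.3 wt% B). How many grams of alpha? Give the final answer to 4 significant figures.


f_alpha = (C_beta - C0) / (C_beta - C_alpha)
f_alpha = (84.3 - 39.6) / (84.3 - 8.8) = 0.592053
m_alpha = f_alpha * m_total = 0.592053 * 1098 = 650.1 g


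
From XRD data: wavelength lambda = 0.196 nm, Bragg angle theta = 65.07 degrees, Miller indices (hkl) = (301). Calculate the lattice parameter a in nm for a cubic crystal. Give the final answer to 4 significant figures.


d = lambda / (2*sin(theta))
d = 0.196 / (2*sin(65.07 deg))
d = 0.10807 nm
a = d * sqrt(h^2+k^2+l^2) = 0.10807 * sqrt(10)
a = 0.3417 nm


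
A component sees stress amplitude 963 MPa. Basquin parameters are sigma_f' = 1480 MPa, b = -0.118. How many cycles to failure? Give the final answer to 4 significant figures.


sigma_a = sigma_f' * (2*Nf)^b
2*Nf = (sigma_a / sigma_f')^(1/b)
2*Nf = (963 / 1480)^(1/-0.118)
2*Nf = 38.1642
Nf = 19.08 cycles


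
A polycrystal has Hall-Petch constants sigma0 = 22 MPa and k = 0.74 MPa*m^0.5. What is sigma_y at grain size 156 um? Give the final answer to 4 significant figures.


sigma_y = sigma0 + k / sqrt(d)
d = 156 um = 1.56e-04 m
sigma_y = 22 + 0.74 / sqrt(1.56e-04)
sigma_y = 81.25 MPa


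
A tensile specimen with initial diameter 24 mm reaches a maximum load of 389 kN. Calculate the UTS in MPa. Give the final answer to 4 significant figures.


A0 = pi*(d/2)^2 = pi*(24/2)^2 = 452.389 mm^2
UTS = F_max / A0 = 389*1000 / 452.389
UTS = 859.9 MPa


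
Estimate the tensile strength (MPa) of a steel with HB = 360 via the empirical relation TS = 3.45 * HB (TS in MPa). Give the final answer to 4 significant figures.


TS (MPa) = 3.45 * HB
TS = 3.45 * 360
TS = 1242 MPa


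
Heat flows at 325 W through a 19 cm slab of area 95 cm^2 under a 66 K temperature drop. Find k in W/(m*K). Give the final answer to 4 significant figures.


k = Q*L / (A*dT)
L = 0.19 m, A = 9.5e-03 m^2
k = 325 * 0.19 / (9.5e-03 * 66)
k = 98.48 W/(m*K)


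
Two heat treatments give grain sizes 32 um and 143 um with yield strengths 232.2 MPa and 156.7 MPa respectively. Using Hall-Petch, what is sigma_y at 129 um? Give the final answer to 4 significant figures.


sigma_y = sigma0 + k / sqrt(d)
1/sqrt(d1) = 1/sqrt(3.2e-05) = 176.777;  1/sqrt(d2) = 83.6242
k = (sigma1 - sigma2) / (1/sqrt(d1) - 1/sqrt(d2)) = (232.2 - 156.7) / (176.777 - 83.6242) = 0.810499 MPa*m^0.5
sigma0 = sigma1 - k/sqrt(d1) = 232.2 - 0.810499*176.777 = 88.9227 MPa
sigma_y(d3) = 88.9227 + 0.810499 / sqrt(1.29e-04) = 160.3 MPa


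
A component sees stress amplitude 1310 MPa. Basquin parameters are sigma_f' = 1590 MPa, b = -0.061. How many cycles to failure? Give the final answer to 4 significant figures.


sigma_a = sigma_f' * (2*Nf)^b
2*Nf = (sigma_a / sigma_f')^(1/b)
2*Nf = (1310 / 1590)^(1/-0.061)
2*Nf = 23.9393
Nf = 11.97 cycles


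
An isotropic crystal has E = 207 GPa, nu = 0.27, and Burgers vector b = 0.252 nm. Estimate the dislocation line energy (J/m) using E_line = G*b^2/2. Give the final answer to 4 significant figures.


Step 1: G = E / (2*(1+nu))
G = 207 / (2*(1+0.27)) = 81.4961 GPa = 8.14961e+10 Pa
Step 2: E_line = G*b^2/2
b = 0.252 nm = 2.52e-10 m
E_line = 0.5 * 8.14961e+10 * (2.52e-10)^2 = 2.588e-09 J/m


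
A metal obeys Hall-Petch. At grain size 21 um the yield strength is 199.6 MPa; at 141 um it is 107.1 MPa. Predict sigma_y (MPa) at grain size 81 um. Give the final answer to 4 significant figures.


sigma_y = sigma0 + k / sqrt(d)
1/sqrt(d1) = 1/sqrt(2.1e-05) = 218.218;  1/sqrt(d2) = 84.2152
k = (sigma1 - sigma2) / (1/sqrt(d1) - 1/sqrt(d2)) = (199.6 - 107.1) / (218.218 - 84.2152) = 0.690285 MPa*m^0.5
sigma0 = sigma1 - k/sqrt(d1) = 199.6 - 0.690285*218.218 = 48.9675 MPa
sigma_y(d3) = 48.9675 + 0.690285 / sqrt(8.1e-05) = 125.7 MPa


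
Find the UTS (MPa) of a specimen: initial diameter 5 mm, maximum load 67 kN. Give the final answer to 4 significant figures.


A0 = pi*(d/2)^2 = pi*(5/2)^2 = 19.635 mm^2
UTS = F_max / A0 = 67*1000 / 19.635
UTS = 3412 MPa


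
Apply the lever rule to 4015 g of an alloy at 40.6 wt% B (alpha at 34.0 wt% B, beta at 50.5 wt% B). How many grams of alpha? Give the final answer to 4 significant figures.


f_alpha = (C_beta - C0) / (C_beta - C_alpha)
f_alpha = (50.5 - 40.6) / (50.5 - 34.0) = 0.6
m_alpha = f_alpha * m_total = 0.6 * 4015 = 2409 g


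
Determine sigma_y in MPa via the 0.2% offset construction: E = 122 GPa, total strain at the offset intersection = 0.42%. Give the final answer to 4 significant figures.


Offset strain = 0.002
Elastic strain at yield = total_strain - offset = 4.2e-03 - 0.002 = 2.2e-03
sigma_y = E * elastic_strain = 122000 * 2.2e-03
sigma_y = 268.4 MPa


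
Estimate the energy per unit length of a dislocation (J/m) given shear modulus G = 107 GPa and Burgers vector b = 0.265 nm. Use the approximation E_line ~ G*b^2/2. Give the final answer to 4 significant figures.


E = G*b^2/2
b = 0.265 nm = 2.65e-10 m
G = 107 GPa = 1.07e+11 Pa
E = 0.5 * 1.07e+11 * (2.65e-10)^2
E = 3.757e-09 J/m


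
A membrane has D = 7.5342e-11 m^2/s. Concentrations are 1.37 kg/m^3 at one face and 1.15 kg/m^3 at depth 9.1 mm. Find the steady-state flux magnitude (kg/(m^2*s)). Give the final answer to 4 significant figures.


J = -D * (dC/dx) = D * (C1 - C2) / dx
J = 7.5342e-11 * (1.37 - 1.15) / 9.1e-03
J = 1.821e-09 kg/(m^2*s)


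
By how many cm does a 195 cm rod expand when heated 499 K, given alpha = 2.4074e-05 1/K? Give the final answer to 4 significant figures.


dL = L0 * alpha * dT
dL = 195 * 2.4074e-05 * 499
dL = 2.343 cm


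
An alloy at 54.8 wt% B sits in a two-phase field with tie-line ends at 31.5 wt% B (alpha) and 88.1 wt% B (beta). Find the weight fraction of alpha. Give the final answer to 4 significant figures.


f_alpha = (C_beta - C0) / (C_beta - C_alpha)
f_alpha = (88.1 - 54.8) / (88.1 - 31.5)
f_alpha = 0.5883


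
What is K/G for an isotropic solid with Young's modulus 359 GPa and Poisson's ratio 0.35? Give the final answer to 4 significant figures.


G = E / (2*(1+nu))
G = 359 / (2*(1+0.35)) = 132.963 GPa
K = E / (3*(1-2*nu))
K = 359 / (3*(1-2*0.35)) = 398.889 GPa
K/G = 398.889 / 132.963 = 3


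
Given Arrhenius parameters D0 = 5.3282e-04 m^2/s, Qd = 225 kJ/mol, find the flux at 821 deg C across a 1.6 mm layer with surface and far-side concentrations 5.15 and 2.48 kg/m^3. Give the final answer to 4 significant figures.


Step 1: D = D0 * exp(-Qd/(R*T))
T = 821 + 273.15 = 1094.15 K
D = 5.3282e-04 * exp(-225e3 / (8.314 * 1094.15)) = 9.65404e-15 m^2/s
Step 2: J = D * (C1 - C2) / dx
J = 9.65404e-15 * (5.15 - 2.48) / 1.6e-03
J = 1.611e-11 kg/(m^2*s)


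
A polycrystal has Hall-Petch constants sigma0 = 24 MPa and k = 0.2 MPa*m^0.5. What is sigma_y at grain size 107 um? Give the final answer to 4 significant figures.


sigma_y = sigma0 + k / sqrt(d)
d = 107 um = 1.07e-04 m
sigma_y = 24 + 0.2 / sqrt(1.07e-04)
sigma_y = 43.33 MPa


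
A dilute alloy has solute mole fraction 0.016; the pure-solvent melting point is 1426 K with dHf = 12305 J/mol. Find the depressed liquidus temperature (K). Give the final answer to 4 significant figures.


dT = R*Tm^2*x / dHf
dT = 8.314 * 1426^2 * 0.016 / 12305
dT = 21.983 K
T_new = 1426 - 21.983 = 1404 K


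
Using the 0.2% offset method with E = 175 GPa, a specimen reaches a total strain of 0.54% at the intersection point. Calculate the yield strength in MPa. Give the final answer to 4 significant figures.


Offset strain = 0.002
Elastic strain at yield = total_strain - offset = 5.4e-03 - 0.002 = 3.4e-03
sigma_y = E * elastic_strain = 175000 * 3.4e-03
sigma_y = 595 MPa


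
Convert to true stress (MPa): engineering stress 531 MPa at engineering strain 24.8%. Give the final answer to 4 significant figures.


sigma_true = sigma_eng * (1 + epsilon_eng)
sigma_true = 531 * (1 + 0.248)
sigma_true = 662.7 MPa


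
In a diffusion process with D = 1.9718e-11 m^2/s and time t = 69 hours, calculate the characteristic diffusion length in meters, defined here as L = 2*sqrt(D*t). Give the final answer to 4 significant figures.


t = 69 hr = 248400 s
Diffusion length = 2*sqrt(D*t)
= 2*sqrt(1.9718e-11 * 248400)
= 4.426e-03 m


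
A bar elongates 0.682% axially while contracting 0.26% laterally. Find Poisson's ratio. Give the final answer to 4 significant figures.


nu = -epsilon_lat / epsilon_axial
Lateral strain is contraction (negative), so using magnitudes:
nu = 0.26 / 0.682
nu = 0.3812


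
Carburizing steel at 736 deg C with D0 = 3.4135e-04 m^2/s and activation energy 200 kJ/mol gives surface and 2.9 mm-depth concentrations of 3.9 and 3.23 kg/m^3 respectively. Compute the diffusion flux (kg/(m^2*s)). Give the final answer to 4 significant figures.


Step 1: D = D0 * exp(-Qd/(R*T))
T = 736 + 273.15 = 1009.15 K
D = 3.4135e-04 * exp(-200e3 / (8.314 * 1009.15)) = 1.51573e-14 m^2/s
Step 2: J = D * (C1 - C2) / dx
J = 1.51573e-14 * (3.9 - 3.23) / 2.9e-03
J = 3.502e-12 kg/(m^2*s)


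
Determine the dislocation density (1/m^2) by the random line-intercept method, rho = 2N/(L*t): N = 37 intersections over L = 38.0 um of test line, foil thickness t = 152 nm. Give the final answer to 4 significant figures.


rho = 2N / (L * t)
L = 38.0 um = 3.8e-05 m, t = 152 nm = 1.52e-07 m
rho = 2 * 37 / (3.8e-05 * 1.52e-07)
rho = 1.281e+13 1/m^2


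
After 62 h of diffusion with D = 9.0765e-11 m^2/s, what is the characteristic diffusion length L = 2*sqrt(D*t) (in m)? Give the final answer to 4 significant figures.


t = 62 hr = 223200 s
Diffusion length = 2*sqrt(D*t)
= 2*sqrt(9.0765e-11 * 223200)
= 9.002e-03 m


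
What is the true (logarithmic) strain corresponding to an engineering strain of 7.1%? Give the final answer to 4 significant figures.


epsilon_true = ln(1 + epsilon_eng)
epsilon_true = ln(1 + 0.071)
epsilon_true = 0.06859


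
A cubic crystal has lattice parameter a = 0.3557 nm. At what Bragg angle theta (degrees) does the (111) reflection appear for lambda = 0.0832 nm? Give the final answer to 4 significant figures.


d = a / sqrt(h^2+k^2+l^2)
d = 0.3557 / sqrt(3) = 0.205363 nm
lambda = 2*d*sin(theta)  =>  sin(theta) = lambda / (2*d)
sin(theta) = 0.0832 / (2 * 0.205363) = 0.202568
theta = 11.69 deg


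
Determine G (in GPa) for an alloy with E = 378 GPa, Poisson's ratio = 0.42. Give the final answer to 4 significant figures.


G = E / (2*(1+nu))
G = 378 / (2*(1+0.42))
G = 133.1 GPa


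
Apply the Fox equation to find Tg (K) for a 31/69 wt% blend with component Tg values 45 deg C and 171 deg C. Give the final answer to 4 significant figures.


1/Tg = w1/Tg1 + w2/Tg2 (in Kelvin)
Tg1 = 318.15 K, Tg2 = 444.15 K
1/Tg = 0.31/318.15 + 0.69/444.15
Tg = 395.6 K


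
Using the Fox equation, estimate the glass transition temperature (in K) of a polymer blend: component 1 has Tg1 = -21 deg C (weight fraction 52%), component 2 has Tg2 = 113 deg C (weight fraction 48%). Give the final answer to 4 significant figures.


1/Tg = w1/Tg1 + w2/Tg2 (in Kelvin)
Tg1 = 252.15 K, Tg2 = 386.15 K
1/Tg = 0.52/252.15 + 0.48/386.15
Tg = 302.5 K


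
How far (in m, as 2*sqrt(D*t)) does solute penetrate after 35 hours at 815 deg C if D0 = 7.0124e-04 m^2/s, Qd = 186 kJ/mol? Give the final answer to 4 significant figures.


Step 1: D = D0 * exp(-Qd/(R*T))
T = 1088.15 K
D = 7.0124e-04 * exp(-186e3 / (8.314 * 1088.15)) = 8.25955e-13 m^2/s
Step 2: L = 2*sqrt(D*t)
t = 35 h = 126000 s
L = 2*sqrt(8.25955e-13 * 126000) = 6.452e-04 m


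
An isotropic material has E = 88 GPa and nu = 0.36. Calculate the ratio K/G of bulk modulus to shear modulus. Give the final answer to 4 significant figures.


G = E / (2*(1+nu))
G = 88 / (2*(1+0.36)) = 32.3529 GPa
K = E / (3*(1-2*nu))
K = 88 / (3*(1-2*0.36)) = 104.762 GPa
K/G = 104.762 / 32.3529 = 3.238


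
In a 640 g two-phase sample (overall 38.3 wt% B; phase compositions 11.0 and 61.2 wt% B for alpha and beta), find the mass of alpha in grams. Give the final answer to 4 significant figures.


f_alpha = (C_beta - C0) / (C_beta - C_alpha)
f_alpha = (61.2 - 38.3) / (61.2 - 11.0) = 0.456175
m_alpha = f_alpha * m_total = 0.456175 * 640 = 292 g


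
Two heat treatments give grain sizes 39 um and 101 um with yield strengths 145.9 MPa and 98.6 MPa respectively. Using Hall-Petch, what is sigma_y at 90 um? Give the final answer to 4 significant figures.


sigma_y = sigma0 + k / sqrt(d)
1/sqrt(d1) = 1/sqrt(3.9e-05) = 160.128;  1/sqrt(d2) = 99.5037
k = (sigma1 - sigma2) / (1/sqrt(d1) - 1/sqrt(d2)) = (145.9 - 98.6) / (160.128 - 99.5037) = 0.780213 MPa*m^0.5
sigma0 = sigma1 - k/sqrt(d1) = 145.9 - 0.780213*160.128 = 20.9659 MPa
sigma_y(d3) = 20.9659 + 0.780213 / sqrt(9e-05) = 103.2 MPa


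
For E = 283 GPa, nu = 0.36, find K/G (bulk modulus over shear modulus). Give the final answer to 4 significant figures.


G = E / (2*(1+nu))
G = 283 / (2*(1+0.36)) = 104.044 GPa
K = E / (3*(1-2*nu))
K = 283 / (3*(1-2*0.36)) = 336.905 GPa
K/G = 336.905 / 104.044 = 3.238


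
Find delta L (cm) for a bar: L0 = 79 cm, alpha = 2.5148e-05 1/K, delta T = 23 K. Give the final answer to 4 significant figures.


dL = L0 * alpha * dT
dL = 79 * 2.5148e-05 * 23
dL = 0.04569 cm


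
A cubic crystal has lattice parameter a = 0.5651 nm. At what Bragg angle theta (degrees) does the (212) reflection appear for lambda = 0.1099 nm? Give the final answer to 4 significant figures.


d = a / sqrt(h^2+k^2+l^2)
d = 0.5651 / sqrt(9) = 0.188367 nm
lambda = 2*d*sin(theta)  =>  sin(theta) = lambda / (2*d)
sin(theta) = 0.1099 / (2 * 0.188367) = 0.291718
theta = 16.96 deg


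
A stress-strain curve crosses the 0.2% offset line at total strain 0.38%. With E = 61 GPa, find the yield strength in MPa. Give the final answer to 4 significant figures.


Offset strain = 0.002
Elastic strain at yield = total_strain - offset = 3.8e-03 - 0.002 = 1.8e-03
sigma_y = E * elastic_strain = 61000 * 1.8e-03
sigma_y = 109.8 MPa


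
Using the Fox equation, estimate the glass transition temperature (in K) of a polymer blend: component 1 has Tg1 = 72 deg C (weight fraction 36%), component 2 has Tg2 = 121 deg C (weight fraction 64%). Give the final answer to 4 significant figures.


1/Tg = w1/Tg1 + w2/Tg2 (in Kelvin)
Tg1 = 345.15 K, Tg2 = 394.15 K
1/Tg = 0.36/345.15 + 0.64/394.15
Tg = 375 K


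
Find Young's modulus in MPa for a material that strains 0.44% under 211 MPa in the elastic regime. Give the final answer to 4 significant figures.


E = sigma / epsilon
epsilon = 0.44% = 4.4e-03
E = 211 / 4.4e-03
E = 47950 MPa


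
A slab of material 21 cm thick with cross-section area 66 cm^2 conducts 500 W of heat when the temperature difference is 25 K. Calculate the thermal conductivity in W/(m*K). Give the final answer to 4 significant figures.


k = Q*L / (A*dT)
L = 0.21 m, A = 6.6e-03 m^2
k = 500 * 0.21 / (6.6e-03 * 25)
k = 636.4 W/(m*K)


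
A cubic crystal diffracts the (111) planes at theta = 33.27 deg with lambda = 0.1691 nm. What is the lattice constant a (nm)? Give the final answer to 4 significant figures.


d = lambda / (2*sin(theta))
d = 0.1691 / (2*sin(33.27 deg))
d = 0.154124 nm
a = d * sqrt(h^2+k^2+l^2) = 0.154124 * sqrt(3)
a = 0.267 nm


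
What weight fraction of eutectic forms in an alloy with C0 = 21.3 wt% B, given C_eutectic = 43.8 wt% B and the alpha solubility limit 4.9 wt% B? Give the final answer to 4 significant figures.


f_primary = (C_e - C0) / (C_e - C_alpha_max)
f_primary = (43.8 - 21.3) / (43.8 - 4.9)
f_primary = 0.578406
f_eutectic = 1 - 0.578406 = 0.4216


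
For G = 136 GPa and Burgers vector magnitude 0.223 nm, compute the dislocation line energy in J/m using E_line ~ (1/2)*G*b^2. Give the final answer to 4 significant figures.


E = G*b^2/2
b = 0.223 nm = 2.23e-10 m
G = 136 GPa = 1.36e+11 Pa
E = 0.5 * 1.36e+11 * (2.23e-10)^2
E = 3.382e-09 J/m


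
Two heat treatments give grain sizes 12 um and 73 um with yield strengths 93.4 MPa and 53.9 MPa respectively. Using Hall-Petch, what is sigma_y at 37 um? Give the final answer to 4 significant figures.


sigma_y = sigma0 + k / sqrt(d)
1/sqrt(d1) = 1/sqrt(1.2e-05) = 288.675;  1/sqrt(d2) = 117.041
k = (sigma1 - sigma2) / (1/sqrt(d1) - 1/sqrt(d2)) = (93.4 - 53.9) / (288.675 - 117.041) = 0.230141 MPa*m^0.5
sigma0 = sigma1 - k/sqrt(d1) = 93.4 - 0.230141*288.675 = 26.964 MPa
sigma_y(d3) = 26.964 + 0.230141 / sqrt(3.7e-05) = 64.8 MPa


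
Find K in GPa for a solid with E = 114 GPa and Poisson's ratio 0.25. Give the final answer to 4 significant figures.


K = E / (3*(1-2*nu))
K = 114 / (3*(1-2*0.25))
K = 76 GPa


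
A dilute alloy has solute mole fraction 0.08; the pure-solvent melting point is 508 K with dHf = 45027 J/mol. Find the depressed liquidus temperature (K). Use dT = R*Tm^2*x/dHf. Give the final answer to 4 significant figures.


dT = R*Tm^2*x / dHf
dT = 8.314 * 508^2 * 0.08 / 45027
dT = 3.81201 K
T_new = 508 - 3.81201 = 504.2 K
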